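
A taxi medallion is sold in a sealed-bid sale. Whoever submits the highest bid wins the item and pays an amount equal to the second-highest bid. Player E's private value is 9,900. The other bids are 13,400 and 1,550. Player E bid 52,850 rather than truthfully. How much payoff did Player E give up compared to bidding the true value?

Payoff forgone: 3,500.

The highest competing bid is 13,400.
Bidding truthfully at 9,900: the top bid is 13,400 (a rival), so Player E loses. Payoff = 0.
Bidding 52,850: Player E has the top bid, wins, and pays the second-highest bid 13,400. Payoff = 9,900 − 13,400 = -3,500.
Regret = truthful payoff − actual payoff = 0 − -3,500 = 3,500.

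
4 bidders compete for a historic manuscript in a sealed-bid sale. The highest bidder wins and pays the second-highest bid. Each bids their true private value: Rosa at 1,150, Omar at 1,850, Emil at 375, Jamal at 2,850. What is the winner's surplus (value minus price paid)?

Bids in descending order: Jamal 2,850 > Omar 1,850 > Rosa 1,150 > Emil 375.
Jamal wins with the top bid and pays the second-highest, 1,850.
Surplus = 2,850 − 1,850 = 1,000.

1,000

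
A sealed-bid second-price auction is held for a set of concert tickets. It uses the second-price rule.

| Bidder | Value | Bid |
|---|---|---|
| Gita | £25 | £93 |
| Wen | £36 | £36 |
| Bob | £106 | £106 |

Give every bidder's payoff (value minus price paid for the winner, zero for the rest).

Bids in descending order: Bob £106 > Gita £93 > Wen £36.
Bob has the top bid and wins; the price is the second-highest bid, £93.
Bob's payoff = £106 − £93 = £13. All other bidders lose, so their payoff is 0.

Gita £0, Wen £0, Bob £13.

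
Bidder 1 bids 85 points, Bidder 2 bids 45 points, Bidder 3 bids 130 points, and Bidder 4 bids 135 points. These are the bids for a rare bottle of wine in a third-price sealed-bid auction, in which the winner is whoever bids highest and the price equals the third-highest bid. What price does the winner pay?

Ranking the bids: Bidder 4 135 points; Bidder 3 130 points; Bidder 1 85 points; Bidder 2 45 points.
Bidder 4 is the highest bidder, so Bidder 4 wins.
Under the third-price rule, the price is the third-highest bid: 85 points.

85 points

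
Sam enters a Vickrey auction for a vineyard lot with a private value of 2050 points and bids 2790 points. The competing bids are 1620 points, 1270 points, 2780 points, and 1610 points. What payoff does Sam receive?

Highest competing bid: 2780 points.
Sam's bid 2790 points is the highest overall, so Sam wins and pays the second-highest bid, 2780 points.
Payoff = value − price = 2050 points − 2780 points = -730 points.

-730 points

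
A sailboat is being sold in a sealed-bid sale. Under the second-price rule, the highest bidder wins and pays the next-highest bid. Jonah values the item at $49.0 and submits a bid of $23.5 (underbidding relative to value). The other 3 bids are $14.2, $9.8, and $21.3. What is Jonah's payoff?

Highest competing bid: $21.3.
Jonah's bid $23.5 is the highest overall, so Jonah wins and pays the second-highest bid, $21.3.
Payoff = value − price = $49.0 − $21.3 = $27.7.

$27.7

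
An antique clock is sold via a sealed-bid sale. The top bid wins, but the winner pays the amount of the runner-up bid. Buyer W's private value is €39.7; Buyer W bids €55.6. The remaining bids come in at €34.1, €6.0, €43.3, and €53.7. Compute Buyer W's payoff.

Highest competing bid: €53.7.
Buyer W's bid €55.6 is the highest overall, so Buyer W wins and pays the second-highest bid, €53.7.
Payoff = value − price = €39.7 − €53.7 = -€14.0.
Overbidding won the item at a price above value — truthful bidding would have avoided this loss.

Buyer W's payoff: -€14.0.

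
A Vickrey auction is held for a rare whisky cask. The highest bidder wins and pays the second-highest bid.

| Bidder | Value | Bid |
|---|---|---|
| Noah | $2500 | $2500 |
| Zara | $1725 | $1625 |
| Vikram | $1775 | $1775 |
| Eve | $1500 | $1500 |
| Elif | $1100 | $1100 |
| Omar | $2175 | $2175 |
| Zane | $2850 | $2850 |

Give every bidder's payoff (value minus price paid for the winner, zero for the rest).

Ordered from highest: Zane $2850, then Noah $2500, then Omar $2175, then Vikram $1775, then Zara $1625, then Eve $1500, then Elif $1100.
Zane has the top bid and wins; the price is the second-highest bid, $2500.
Zane's payoff = $2850 − $2500 = $350. All other bidders lose, so their payoff is 0.

Payoffs: Noah $0, Zara $0, Vikram $0, Eve $0, Elif $0, Omar $0, Zane $350.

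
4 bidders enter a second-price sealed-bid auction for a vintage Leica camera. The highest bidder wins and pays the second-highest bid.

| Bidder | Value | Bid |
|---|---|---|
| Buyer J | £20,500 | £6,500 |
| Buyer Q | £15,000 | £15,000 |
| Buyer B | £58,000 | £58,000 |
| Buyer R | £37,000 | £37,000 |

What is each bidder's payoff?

Sorted high to low: Buyer B £58,000, then Buyer R £37,000, then Buyer Q £15,000, then Buyer J £6,500.
Buyer B has the top bid and wins; the price is the second-highest bid, £37,000.
Buyer B's payoff = £58,000 − £37,000 = £21,000. All other bidders lose, so their payoff is 0.

Payoffs: Buyer J £0, Buyer Q £0, Buyer B £21,000, Buyer R £0.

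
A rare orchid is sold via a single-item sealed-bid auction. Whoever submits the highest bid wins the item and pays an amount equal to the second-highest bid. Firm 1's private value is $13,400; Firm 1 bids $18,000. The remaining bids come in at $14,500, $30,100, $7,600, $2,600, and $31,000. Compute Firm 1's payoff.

Highest competing bid: $31,000.
Firm 1's bid $18,000 is not the highest, so Firm 1 loses, pays nothing, and earns zero payoff.

Payoff = $0.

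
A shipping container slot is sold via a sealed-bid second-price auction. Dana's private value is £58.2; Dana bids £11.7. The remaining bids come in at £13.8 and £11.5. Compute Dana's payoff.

Highest competing bid: £13.8.
Dana's bid £11.7 is not the highest, so Dana loses, pays nothing, and earns zero payoff.

£0.0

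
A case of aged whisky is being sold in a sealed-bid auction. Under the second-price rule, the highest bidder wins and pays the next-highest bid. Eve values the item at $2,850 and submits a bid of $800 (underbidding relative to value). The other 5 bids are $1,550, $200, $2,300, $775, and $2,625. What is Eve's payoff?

Payoff = $0.

Highest competing bid: $2,625.
Eve's bid $800 is not the highest, so Eve loses, pays nothing, and earns zero payoff.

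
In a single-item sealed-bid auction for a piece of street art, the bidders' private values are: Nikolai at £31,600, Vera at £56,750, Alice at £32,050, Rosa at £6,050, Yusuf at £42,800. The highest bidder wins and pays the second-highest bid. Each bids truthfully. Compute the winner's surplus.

Bids in descending order: Vera £56,750; Yusuf £42,800; Alice £32,050; Nikolai £31,600; Rosa £6,050.
Vera wins with the top bid and pays the second-highest, £42,800.
Surplus = £56,750 − £42,800 = £13,950.

£13,950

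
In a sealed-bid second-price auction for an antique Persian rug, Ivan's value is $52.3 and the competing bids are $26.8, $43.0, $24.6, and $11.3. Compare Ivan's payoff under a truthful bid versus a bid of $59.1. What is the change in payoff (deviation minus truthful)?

Payoff change: $0.0.

The highest competing bid is $43.0.
Bidding truthfully at $52.3: Ivan has the top bid, wins, and pays the second-highest bid $43.0. Payoff = $52.3 − $43.0 = $9.3.
Bidding $59.1: Ivan has the top bid, wins, and pays the second-highest bid $43.0. Payoff = $52.3 − $43.0 = $9.3.
Change = $9.3 − $9.3 = $0.0.
The bid only affects whether you win, not the price — here both bids land on the same side of the top rival bid, so the deviation is payoff-neutral.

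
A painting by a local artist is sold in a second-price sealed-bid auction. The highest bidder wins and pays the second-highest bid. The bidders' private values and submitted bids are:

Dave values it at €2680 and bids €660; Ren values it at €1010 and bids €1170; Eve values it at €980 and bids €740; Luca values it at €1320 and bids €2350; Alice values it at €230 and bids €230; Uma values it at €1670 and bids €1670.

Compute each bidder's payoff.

Ranking the bids: Luca €2350 > Uma €1670 > Ren €1170 > Eve €740 > Dave €660 > Alice €230.
Luca has the top bid and wins; the price is the second-highest bid, €1670.
Luca's payoff = €1320 − €1670 = -€350. All other bidders lose, so their payoff is 0.

Payoffs: Dave €0, Ren €0, Eve €0, Luca -€350, Alice €0, Uma €0.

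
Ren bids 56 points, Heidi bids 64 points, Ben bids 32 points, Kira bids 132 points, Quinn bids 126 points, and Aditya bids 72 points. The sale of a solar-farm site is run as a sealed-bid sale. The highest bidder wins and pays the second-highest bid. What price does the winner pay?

Ranking the bids: Kira 132 points, then Quinn 126 points, then Aditya 72 points, then Heidi 64 points, then Ren 56 points, then Ben 32 points.
Kira has the highest bid, so Kira wins.
The second-highest bid is 126 points, so that is what Kira pays.

126 points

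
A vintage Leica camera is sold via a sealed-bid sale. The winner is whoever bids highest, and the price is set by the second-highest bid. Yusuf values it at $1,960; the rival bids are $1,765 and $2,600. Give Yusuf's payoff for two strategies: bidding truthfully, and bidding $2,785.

The highest competing bid is $2,600.
Bidding truthfully at $1,960: the top bid is $2,600 (a rival), so Yusuf loses. Payoff = $0.
Bidding $2,785: Yusuf has the top bid, wins, and pays the second-highest bid $2,600. Payoff = $1,960 − $2,600 = -$640.
This is the dominant-strategy logic: truthful bidding weakly beats any alternative.

Truthful: $0; alternative: -$640.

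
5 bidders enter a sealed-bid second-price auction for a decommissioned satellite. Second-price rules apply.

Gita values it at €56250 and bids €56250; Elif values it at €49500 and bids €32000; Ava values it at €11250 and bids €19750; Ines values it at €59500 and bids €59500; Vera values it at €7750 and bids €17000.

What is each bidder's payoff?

Gita €0, Elif €0, Ava €0, Ines €3250, Vera €0.

Bids in descending order: Ines €59500; Gita €56250; Elif €32000; Ava €19750; Vera €17000.
Ines has the top bid and wins; the price is the second-highest bid, €56250.
Ines's payoff = €59500 − €56250 = €3250. All other bidders lose, so their payoff is 0.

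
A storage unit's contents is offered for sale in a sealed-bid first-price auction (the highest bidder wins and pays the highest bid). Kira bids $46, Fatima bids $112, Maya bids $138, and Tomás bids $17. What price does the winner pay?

The winner pays $138.

Bids in descending order: Maya $138; Fatima $112; Kira $46; Tomás $17.
Maya is the highest bidder, so Maya wins.
Under the first-price rule, the price is the highest bid: $138.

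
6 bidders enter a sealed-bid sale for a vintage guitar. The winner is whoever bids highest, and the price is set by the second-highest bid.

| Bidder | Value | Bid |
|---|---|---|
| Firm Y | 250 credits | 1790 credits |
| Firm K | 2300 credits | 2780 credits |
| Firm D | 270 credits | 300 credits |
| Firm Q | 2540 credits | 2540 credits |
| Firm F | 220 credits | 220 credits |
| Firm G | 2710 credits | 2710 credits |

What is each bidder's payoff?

Payoffs: Firm Y 0 credits, Firm K -410 credits, Firm D 0 credits, Firm Q 0 credits, Firm F 0 credits, Firm G 0 credits.

Bids in descending order: Firm K 2780 credits; Firm G 2710 credits; Firm Q 2540 credits; Firm Y 1790 credits; Firm D 300 credits; Firm F 220 credits.
Firm K has the top bid and wins; the price is the second-highest bid, 2710 credits.
Firm K's payoff = 2300 credits − 2710 credits = -410 credits. All other bidders lose, so their payoff is 0.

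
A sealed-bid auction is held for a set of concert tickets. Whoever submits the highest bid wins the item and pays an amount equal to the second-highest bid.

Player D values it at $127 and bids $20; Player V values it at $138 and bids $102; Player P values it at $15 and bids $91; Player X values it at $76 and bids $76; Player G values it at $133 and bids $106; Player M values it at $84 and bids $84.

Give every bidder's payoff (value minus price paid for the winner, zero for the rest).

Sorted high to low: Player G $106; Player V $102; Player P $91; Player M $84; Player X $76; Player D $20.
Player G has the top bid and wins; the price is the second-highest bid, $102.
Player G's payoff = $133 − $102 = $31. All other bidders lose, so their payoff is 0.

Payoffs: Player D $0, Player V $0, Player P $0, Player X $0, Player G $31, Player M $0.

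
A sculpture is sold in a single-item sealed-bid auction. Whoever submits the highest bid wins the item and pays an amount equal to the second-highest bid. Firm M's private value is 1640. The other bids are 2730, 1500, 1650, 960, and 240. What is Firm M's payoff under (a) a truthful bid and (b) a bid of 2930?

(a) 0  (b) -1090

The highest competing bid is 2730.
Bidding truthfully at 1640: the top bid is 2730 (a rival), so Firm M loses. Payoff = 0.
Bidding 2930: Firm M has the top bid, wins, and pays the second-highest bid 2730. Payoff = 1640 − 2730 = -1090.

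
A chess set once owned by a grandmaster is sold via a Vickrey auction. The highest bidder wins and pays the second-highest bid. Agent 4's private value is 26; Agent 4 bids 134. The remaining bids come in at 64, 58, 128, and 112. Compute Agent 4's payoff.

The bidder's payoff: -102.

Highest competing bid: 128.
Agent 4's bid 134 is the highest overall, so Agent 4 wins and pays the second-highest bid, 128.
Payoff = value − price = 26 − 128 = -102.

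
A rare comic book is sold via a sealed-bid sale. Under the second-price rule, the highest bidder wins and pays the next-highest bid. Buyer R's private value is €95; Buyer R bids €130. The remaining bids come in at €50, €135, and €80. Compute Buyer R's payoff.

Highest competing bid: €135.
Buyer R's bid €130 is not the highest, so Buyer R loses, pays nothing, and earns zero payoff.

Payoff = €0.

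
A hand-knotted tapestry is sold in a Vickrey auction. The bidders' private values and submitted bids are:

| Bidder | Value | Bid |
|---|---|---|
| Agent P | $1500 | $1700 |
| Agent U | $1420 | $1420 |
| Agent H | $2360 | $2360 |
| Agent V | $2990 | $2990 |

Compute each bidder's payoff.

Agent P $0, Agent U $0, Agent H $0, Agent V $630.

Ranking the bids: Agent V $2990, then Agent H $2360, then Agent P $1700, then Agent U $1420.
Agent V has the top bid and wins; the price is the second-highest bid, $2360.
Agent V's payoff = $2990 − $2360 = $630. All other bidders lose, so their payoff is 0.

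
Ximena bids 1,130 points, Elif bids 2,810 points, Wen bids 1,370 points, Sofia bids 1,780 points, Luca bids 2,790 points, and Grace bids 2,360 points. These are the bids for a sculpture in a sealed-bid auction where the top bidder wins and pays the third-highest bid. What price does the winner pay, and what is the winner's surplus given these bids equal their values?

Bids in descending order: Elif 2,810 points; Luca 2,790 points; Grace 2,360 points; Sofia 1,780 points; Wen 1,370 points; Ximena 1,130 points.
Elif is the highest bidder, so Elif wins.
Under the third-price rule, the price is the third-highest bid: 2,360 points.
Surplus = 2,810 points − 2,360 points = 450 points.

Price 2,360 points; surplus 450 points.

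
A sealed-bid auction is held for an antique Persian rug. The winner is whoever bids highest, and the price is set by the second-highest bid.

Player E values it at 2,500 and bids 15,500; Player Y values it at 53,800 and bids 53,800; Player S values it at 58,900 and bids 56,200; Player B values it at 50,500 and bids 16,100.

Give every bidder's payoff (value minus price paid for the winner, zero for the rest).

Ordered from highest: Player S 56,200 > Player Y 53,800 > Player B 16,100 > Player E 15,500.
Player S has the top bid and wins; the price is the second-highest bid, 53,800.
Player S's payoff = 58,900 − 53,800 = 5,100. All other bidders lose, so their payoff is 0.

Payoffs: Player E 0, Player Y 0, Player S 5,100, Player B 0.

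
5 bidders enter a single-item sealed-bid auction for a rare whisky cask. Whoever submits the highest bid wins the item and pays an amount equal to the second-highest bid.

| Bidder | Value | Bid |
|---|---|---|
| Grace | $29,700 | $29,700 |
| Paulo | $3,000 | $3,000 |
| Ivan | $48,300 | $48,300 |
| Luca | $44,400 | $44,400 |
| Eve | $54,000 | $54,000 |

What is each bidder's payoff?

Payoffs: Grace $0, Paulo $0, Ivan $0, Luca $0, Eve $5,700.

Ranking the bids: Eve $54,000, then Ivan $48,300, then Luca $44,400, then Grace $29,700, then Paulo $3,000.
Eve has the top bid and wins; the price is the second-highest bid, $48,300.
Eve's payoff = $54,000 − $48,300 = $5,700. All other bidders lose, so their payoff is 0.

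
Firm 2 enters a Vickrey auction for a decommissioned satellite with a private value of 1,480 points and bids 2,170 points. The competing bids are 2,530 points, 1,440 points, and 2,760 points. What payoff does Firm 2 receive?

Highest competing bid: 2,760 points.
Firm 2's bid 2,170 points is not the highest, so Firm 2 loses, pays nothing, and earns zero payoff.

The bidder's payoff: 0 points.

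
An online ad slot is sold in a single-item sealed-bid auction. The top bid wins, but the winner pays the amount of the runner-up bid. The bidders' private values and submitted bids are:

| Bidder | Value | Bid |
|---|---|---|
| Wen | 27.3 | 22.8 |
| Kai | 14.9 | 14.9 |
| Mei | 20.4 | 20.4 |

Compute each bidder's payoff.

Bids in descending order: Wen 22.8, then Mei 20.4, then Kai 14.9.
Wen has the top bid and wins; the price is the second-highest bid, 20.4.
Wen's payoff = 27.3 − 20.4 = 6.9. All other bidders lose, so their payoff is 0.

Wen 6.9, Kai 0.0, Mei 0.0.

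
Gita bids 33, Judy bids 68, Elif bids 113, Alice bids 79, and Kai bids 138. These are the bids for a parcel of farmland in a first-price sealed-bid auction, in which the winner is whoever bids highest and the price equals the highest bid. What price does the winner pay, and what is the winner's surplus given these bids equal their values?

Ranking the bids: Kai 138, then Elif 113, then Alice 79, then Judy 68, then Gita 33.
Kai is the highest bidder, so Kai wins.
Under the first-price rule, the price is the highest bid: 138.
Surplus = 138 − 138 = 0.

Price 138; surplus 0.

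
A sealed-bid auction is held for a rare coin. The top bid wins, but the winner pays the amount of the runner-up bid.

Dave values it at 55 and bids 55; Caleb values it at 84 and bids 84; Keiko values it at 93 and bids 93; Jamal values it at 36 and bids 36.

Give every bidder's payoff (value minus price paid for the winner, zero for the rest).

Dave 0, Caleb 0, Keiko 9, Jamal 0.

Ranking the bids: Keiko 93 > Caleb 84 > Dave 55 > Jamal 36.
Keiko has the top bid and wins; the price is the second-highest bid, 84.
Keiko's payoff = 93 − 84 = 9. All other bidders lose, so their payoff is 0.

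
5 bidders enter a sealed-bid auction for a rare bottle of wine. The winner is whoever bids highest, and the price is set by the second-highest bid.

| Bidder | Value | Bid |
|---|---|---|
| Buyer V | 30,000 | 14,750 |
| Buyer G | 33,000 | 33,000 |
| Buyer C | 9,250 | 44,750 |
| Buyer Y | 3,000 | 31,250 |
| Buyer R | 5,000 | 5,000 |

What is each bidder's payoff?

Buyer V 0, Buyer G 0, Buyer C -23,750, Buyer Y 0, Buyer R 0.

Sorted high to low: Buyer C 44,750 > Buyer G 33,000 > Buyer Y 31,250 > Buyer V 14,750 > Buyer R 5,000.
Buyer C has the top bid and wins; the price is the second-highest bid, 33,000.
Buyer C's payoff = 9,250 − 33,000 = -23,750. All other bidders lose, so their payoff is 0.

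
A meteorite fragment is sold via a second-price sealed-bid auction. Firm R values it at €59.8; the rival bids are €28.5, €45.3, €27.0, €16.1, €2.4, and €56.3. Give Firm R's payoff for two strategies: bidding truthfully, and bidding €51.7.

Truthful: €3.5; alternative: €0.0.

The highest competing bid is €56.3.
Bidding truthfully at €59.8: Firm R has the top bid, wins, and pays the second-highest bid €56.3. Payoff = €59.8 − €56.3 = €3.5.
Bidding €51.7: the top bid is €56.3 (a rival), so Firm R loses. Payoff = €0.0.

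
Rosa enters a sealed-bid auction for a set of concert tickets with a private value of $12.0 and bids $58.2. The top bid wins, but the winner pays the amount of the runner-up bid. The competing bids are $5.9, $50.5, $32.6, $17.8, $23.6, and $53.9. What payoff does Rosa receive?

Rosa's payoff: -$41.9.

Highest competing bid: $53.9.
Rosa's bid $58.2 is the highest overall, so Rosa wins and pays the second-highest bid, $53.9.
Payoff = value − price = $12.0 − $53.9 = -$41.9.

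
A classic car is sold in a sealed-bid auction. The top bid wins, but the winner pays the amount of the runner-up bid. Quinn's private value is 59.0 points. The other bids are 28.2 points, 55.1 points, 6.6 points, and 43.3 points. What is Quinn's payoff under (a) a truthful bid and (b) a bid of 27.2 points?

The highest competing bid is 55.1 points.
Bidding truthfully at 59.0 points: Quinn has the top bid, wins, and pays the second-highest bid 55.1 points. Payoff = 59.0 points − 55.1 points = 3.9 points.
Bidding 27.2 points: the top bid is 55.1 points (a rival), so Quinn loses. Payoff = 0.0 points.

(a) 3.9 points  (b) 0.0 points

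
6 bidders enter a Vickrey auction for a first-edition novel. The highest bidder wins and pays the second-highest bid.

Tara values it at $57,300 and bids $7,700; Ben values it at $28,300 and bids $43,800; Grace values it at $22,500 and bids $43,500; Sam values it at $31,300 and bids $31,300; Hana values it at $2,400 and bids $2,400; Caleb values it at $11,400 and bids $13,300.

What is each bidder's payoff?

Bids in descending order: Ben $43,800 > Grace $43,500 > Sam $31,300 > Caleb $13,300 > Tara $7,700 > Hana $2,400.
Ben has the top bid and wins; the price is the second-highest bid, $43,500.
Ben's payoff = $28,300 − $43,500 = -$15,200. All other bidders lose, so their payoff is 0.

Tara $0, Ben -$15,200, Grace $0, Sam $0, Hana $0, Caleb $0.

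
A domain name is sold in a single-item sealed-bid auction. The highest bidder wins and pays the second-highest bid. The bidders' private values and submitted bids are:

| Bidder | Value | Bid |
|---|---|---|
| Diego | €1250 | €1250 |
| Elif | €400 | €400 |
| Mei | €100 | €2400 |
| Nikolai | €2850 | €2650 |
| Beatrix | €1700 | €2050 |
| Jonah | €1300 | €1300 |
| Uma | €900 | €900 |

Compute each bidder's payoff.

Payoffs: Diego €0, Elif €0, Mei €0, Nikolai €450, Beatrix €0, Jonah €0, Uma €0.

Sorted high to low: Nikolai €2650, then Mei €2400, then Beatrix €2050, then Jonah €1300, then Diego €1250, then Uma €900, then Elif €400.
Nikolai has the top bid and wins; the price is the second-highest bid, €2400.
Nikolai's payoff = €2850 − €2400 = €450. All other bidders lose, so their payoff is 0.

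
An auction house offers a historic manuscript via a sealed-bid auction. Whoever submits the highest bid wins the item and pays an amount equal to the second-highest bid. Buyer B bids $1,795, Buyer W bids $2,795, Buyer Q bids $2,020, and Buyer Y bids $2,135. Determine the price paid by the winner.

The winner pays $2,135.

Ranking the bids: Buyer W $2,795, then Buyer Y $2,135, then Buyer Q $2,020, then Buyer B $1,795.
Buyer W has the highest bid, so Buyer W wins.
The second-highest bid is $2,135, so that is what Buyer W pays.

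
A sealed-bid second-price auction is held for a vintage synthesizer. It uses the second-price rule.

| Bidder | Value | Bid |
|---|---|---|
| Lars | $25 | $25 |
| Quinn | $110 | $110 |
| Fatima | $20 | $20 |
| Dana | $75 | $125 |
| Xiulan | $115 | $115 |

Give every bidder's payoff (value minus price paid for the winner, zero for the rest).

Ordered from highest: Dana $125, then Xiulan $115, then Quinn $110, then Lars $25, then Fatima $20.
Dana has the top bid and wins; the price is the second-highest bid, $115.
Dana's payoff = $75 − $115 = -$40. All other bidders lose, so their payoff is 0.

Payoffs: Lars $0, Quinn $0, Fatima $0, Dana -$40, Xiulan $0.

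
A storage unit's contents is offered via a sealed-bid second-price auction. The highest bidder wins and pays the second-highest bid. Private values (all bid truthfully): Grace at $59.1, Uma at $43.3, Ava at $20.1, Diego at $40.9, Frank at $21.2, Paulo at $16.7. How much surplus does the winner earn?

Winner's surplus: $15.8.

Ordered from highest: Grace $59.1; Uma $43.3; Diego $40.9; Frank $21.2; Ava $20.1; Paulo $16.7.
Grace wins with the top bid and pays the second-highest, $43.3.
Surplus = $59.1 − $43.3 = $15.8.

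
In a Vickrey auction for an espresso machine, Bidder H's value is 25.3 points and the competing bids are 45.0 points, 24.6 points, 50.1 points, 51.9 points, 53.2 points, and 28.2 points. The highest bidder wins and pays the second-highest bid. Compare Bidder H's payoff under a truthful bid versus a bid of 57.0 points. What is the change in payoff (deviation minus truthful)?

-27.9 points

The highest competing bid is 53.2 points.
Bidding truthfully at 25.3 points: the top bid is 53.2 points (a rival), so Bidder H loses. Payoff = 0.0 points.
Bidding 57.0 points: Bidder H has the top bid, wins, and pays the second-highest bid 53.2 points. Payoff = 25.3 points − 53.2 points = -27.9 points.
Change = -27.9 points − 0.0 points = -27.9 points.
This is the dominant-strategy logic: truthful bidding weakly beats any alternative.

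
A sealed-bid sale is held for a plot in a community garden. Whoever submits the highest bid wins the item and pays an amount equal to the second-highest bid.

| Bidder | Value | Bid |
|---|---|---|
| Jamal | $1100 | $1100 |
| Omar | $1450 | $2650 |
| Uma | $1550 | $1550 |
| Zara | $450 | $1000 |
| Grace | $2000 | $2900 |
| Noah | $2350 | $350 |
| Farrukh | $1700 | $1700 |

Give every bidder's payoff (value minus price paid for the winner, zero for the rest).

Payoffs: Jamal $0, Omar $0, Uma $0, Zara $0, Grace -$650, Noah $0, Farrukh $0.

Ranking the bids: Grace $2900, then Omar $2650, then Farrukh $1700, then Uma $1550, then Jamal $1100, then Zara $1000, then Noah $350.
Grace has the top bid and wins; the price is the second-highest bid, $2650.
Grace's payoff = $2000 − $2650 = -$650. All other bidders lose, so their payoff is 0.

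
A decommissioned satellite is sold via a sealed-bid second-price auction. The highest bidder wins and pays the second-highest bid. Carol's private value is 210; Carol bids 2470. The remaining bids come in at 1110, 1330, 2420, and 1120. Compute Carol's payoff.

Payoff = -2210.

Highest competing bid: 2420.
Carol's bid 2470 is the highest overall, so Carol wins and pays the second-highest bid, 2420.
Payoff = value − price = 210 − 2420 = -2210.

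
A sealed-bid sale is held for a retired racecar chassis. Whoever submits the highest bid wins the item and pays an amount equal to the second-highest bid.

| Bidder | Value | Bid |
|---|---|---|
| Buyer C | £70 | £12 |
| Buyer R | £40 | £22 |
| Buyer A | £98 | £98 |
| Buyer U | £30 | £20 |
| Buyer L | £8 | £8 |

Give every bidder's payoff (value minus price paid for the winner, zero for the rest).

Ranking the bids: Buyer A £98 > Buyer R £22 > Buyer U £20 > Buyer C £12 > Buyer L £8.
Buyer A has the top bid and wins; the price is the second-highest bid, £22.
Buyer A's payoff = £98 − £22 = £76. All other bidders lose, so their payoff is 0.

Buyer C £0, Buyer R £0, Buyer A £76, Buyer U £0, Buyer L £0.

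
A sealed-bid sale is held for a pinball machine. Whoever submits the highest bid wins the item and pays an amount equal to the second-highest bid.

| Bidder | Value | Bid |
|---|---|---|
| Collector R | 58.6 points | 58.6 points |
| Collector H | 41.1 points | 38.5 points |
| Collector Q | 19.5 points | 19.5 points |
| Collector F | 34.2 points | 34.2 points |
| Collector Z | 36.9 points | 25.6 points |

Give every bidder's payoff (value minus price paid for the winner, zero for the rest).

Collector R 20.1 points, Collector H 0.0 points, Collector Q 0.0 points, Collector F 0.0 points, Collector Z 0.0 points.

Bids in descending order: Collector R 58.6 points > Collector H 38.5 points > Collector F 34.2 points > Collector Z 25.6 points > Collector Q 19.5 points.
Collector R has the top bid and wins; the price is the second-highest bid, 38.5 points.
Collector R's payoff = 58.6 points − 38.5 points = 20.1 points. All other bidders lose, so their payoff is 0.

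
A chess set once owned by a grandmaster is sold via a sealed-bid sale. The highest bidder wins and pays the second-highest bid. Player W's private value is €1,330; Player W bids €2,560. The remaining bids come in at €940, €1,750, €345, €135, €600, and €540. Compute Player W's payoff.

Player W's payoff: -€420.

Highest competing bid: €1,750.
Player W's bid €2,560 is the highest overall, so Player W wins and pays the second-highest bid, €1,750.
Payoff = value − price = €1,330 − €1,750 = -€420.
Overbidding won the item at a price above value — truthful bidding would have avoided this loss.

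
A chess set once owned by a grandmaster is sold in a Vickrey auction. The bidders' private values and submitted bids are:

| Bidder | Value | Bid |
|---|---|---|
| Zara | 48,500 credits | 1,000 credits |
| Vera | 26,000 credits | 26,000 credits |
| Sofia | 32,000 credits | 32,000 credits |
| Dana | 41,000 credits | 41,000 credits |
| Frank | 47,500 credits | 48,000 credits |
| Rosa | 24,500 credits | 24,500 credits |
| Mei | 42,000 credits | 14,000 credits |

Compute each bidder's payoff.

Payoffs: Zara 0 credits, Vera 0 credits, Sofia 0 credits, Dana 0 credits, Frank 6,500 credits, Rosa 0 credits, Mei 0 credits.

Sorted high to low: Frank 48,000 credits; Dana 41,000 credits; Sofia 32,000 credits; Vera 26,000 credits; Rosa 24,500 credits; Mei 14,000 credits; Zara 1,000 credits.
Frank has the top bid and wins; the price is the second-highest bid, 41,000 credits.
Frank's payoff = 47,500 credits − 41,000 credits = 6,500 credits. All other bidders lose, so their payoff is 0.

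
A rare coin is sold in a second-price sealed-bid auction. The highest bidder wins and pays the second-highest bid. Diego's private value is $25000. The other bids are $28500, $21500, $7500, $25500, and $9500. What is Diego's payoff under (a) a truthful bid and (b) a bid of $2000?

(a) $0  (b) $0

The highest competing bid is $28500.
Bidding truthfully at $25000: the top bid is $28500 (a rival), so Diego loses. Payoff = $0.
Bidding $2000: the top bid is $28500 (a rival), so Diego loses. Payoff = $0.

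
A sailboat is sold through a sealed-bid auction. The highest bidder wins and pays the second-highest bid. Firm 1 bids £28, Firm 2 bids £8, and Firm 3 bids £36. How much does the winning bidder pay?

Bids in descending order: Firm 3 £36, then Firm 1 £28, then Firm 2 £8.
Firm 3 has the highest bid, so Firm 3 wins.
The second-highest bid is £28, so that is what Firm 3 pays.

£28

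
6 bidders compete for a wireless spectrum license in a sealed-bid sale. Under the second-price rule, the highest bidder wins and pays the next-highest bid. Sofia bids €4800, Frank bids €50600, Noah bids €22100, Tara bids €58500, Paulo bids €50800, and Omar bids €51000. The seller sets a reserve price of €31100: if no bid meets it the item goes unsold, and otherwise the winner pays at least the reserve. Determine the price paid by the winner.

Ranking the bids: Tara €58500; Omar €51000; Paulo €50800; Frank €50600; Noah €22100; Sofia €4800.
Tara has the highest bid, so Tara wins.
The second-highest bid is €51000, which exceeds the reserve, so that sets the price.

Price paid: €51000.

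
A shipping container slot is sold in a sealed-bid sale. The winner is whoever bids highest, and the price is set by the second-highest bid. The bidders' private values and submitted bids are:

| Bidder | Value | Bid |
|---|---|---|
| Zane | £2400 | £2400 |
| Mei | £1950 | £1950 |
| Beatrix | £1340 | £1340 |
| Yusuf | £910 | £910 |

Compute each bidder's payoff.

Payoffs: Zane £450, Mei £0, Beatrix £0, Yusuf £0.

Ordered from highest: Zane £2400, then Mei £1950, then Beatrix £1340, then Yusuf £910.
Zane has the top bid and wins; the price is the second-highest bid, £1950.
Zane's payoff = £2400 − £1950 = £450. All other bidders lose, so their payoff is 0.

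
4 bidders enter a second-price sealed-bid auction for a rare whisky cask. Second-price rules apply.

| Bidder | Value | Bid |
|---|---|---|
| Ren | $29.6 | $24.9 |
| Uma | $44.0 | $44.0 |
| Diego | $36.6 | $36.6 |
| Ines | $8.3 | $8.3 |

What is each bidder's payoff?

Bids in descending order: Uma $44.0; Diego $36.6; Ren $24.9; Ines $8.3.
Uma has the top bid and wins; the price is the second-highest bid, $36.6.
Uma's payoff = $44.0 − $36.6 = $7.4. All other bidders lose, so their payoff is 0.

Payoffs: Ren $0.0, Uma $7.4, Diego $0.0, Ines $0.0.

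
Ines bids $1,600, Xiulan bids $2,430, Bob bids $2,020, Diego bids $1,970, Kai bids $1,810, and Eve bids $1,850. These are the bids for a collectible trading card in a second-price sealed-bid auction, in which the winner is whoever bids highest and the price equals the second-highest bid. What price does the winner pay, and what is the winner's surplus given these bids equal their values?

Price $2,020; surplus $410.

Bids in descending order: Xiulan $2,430 > Bob $2,020 > Diego $1,970 > Eve $1,850 > Kai $1,810 > Ines $1,600.
Xiulan is the highest bidder, so Xiulan wins.
Under the second-price rule, the price is the second-highest bid: $2,020.
Surplus = $2,430 − $2,020 = $410.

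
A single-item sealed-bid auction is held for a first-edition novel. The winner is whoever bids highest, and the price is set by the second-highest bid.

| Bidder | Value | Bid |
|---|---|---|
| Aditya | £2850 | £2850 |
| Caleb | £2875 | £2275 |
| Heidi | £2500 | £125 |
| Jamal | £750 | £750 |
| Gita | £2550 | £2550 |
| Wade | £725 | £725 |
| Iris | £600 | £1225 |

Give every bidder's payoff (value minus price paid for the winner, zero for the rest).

Payoffs: Aditya £300, Caleb £0, Heidi £0, Jamal £0, Gita £0, Wade £0, Iris £0.

Sorted high to low: Aditya £2850, then Gita £2550, then Caleb £2275, then Iris £1225, then Jamal £750, then Wade £725, then Heidi £125.
Aditya has the top bid and wins; the price is the second-highest bid, £2550.
Aditya's payoff = £2850 − £2550 = £300. All other bidders lose, so their payoff is 0.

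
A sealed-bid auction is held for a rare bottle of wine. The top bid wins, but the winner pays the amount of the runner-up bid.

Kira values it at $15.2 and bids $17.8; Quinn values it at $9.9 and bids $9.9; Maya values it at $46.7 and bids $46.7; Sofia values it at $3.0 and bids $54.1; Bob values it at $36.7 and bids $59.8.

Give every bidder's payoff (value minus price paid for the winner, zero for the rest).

Kira $0.0, Quinn $0.0, Maya $0.0, Sofia $0.0, Bob -$17.4.

Sorted high to low: Bob $59.8; Sofia $54.1; Maya $46.7; Kira $17.8; Quinn $9.9.
Bob has the top bid and wins; the price is the second-highest bid, $54.1.
Bob's payoff = $36.7 − $54.1 = -$17.4. All other bidders lose, so their payoff is 0.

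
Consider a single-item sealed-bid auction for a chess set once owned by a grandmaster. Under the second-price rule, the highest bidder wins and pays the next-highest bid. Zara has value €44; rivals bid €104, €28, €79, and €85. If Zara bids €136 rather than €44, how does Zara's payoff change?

The highest competing bid is €104.
Bidding truthfully at €44: the top bid is €104 (a rival), so Zara loses. Payoff = €0.
Bidding €136: Zara has the top bid, wins, and pays the second-highest bid €104. Payoff = €44 − €104 = -€60.
Change = -€60 − €0 = -€60.
This is the dominant-strategy logic: truthful bidding weakly beats any alternative.

-€60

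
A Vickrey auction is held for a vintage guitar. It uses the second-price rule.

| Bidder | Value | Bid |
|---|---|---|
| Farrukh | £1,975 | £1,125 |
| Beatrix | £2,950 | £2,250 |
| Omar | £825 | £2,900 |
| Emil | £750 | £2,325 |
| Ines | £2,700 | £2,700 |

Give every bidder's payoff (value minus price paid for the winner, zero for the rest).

Sorted high to low: Omar £2,900 > Ines £2,700 > Emil £2,325 > Beatrix £2,250 > Farrukh £1,125.
Omar has the top bid and wins; the price is the second-highest bid, £2,700.
Omar's payoff = £825 − £2,700 = -£1,875. All other bidders lose, so their payoff is 0.

Payoffs: Farrukh £0, Beatrix £0, Omar -£1,875, Emil £0, Ines £0.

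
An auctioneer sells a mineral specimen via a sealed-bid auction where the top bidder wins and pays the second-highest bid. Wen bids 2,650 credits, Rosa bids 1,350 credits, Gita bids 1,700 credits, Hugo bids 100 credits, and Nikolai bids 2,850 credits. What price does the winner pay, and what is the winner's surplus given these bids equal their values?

Price 2,650 credits; surplus 200 credits.

Ranking the bids: Nikolai 2,850 credits > Wen 2,650 credits > Gita 1,700 credits > Rosa 1,350 credits > Hugo 100 credits.
Nikolai is the highest bidder, so Nikolai wins.
Under the second-price rule, the price is the second-highest bid: 2,650 credits.
Surplus = 2,850 credits − 2,650 credits = 200 credits.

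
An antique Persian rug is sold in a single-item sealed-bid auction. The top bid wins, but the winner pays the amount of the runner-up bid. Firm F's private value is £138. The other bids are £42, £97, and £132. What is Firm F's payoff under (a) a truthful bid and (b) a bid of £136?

The highest competing bid is £132.
Bidding truthfully at £138: Firm F has the top bid, wins, and pays the second-highest bid £132. Payoff = £138 − £132 = £6.
Bidding £136: Firm F has the top bid, wins, and pays the second-highest bid £132. Payoff = £138 − £132 = £6.

Truthful: £6; alternative: £6.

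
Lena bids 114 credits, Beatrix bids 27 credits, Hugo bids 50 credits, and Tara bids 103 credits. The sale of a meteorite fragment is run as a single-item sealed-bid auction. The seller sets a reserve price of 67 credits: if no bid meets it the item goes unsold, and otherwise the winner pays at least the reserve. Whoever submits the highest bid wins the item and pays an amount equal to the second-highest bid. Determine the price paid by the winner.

Sorted high to low: Lena 114 credits, then Tara 103 credits, then Hugo 50 credits, then Beatrix 27 credits.
Lena has the highest bid, so Lena wins.
The second-highest bid is 103 credits, which exceeds the reserve, so that sets the price.

103 credits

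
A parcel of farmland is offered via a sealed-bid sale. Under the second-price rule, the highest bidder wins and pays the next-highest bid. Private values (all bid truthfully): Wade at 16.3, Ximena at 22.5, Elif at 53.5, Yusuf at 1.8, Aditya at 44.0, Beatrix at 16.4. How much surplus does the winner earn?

Sorted high to low: Elif 53.5 > Aditya 44.0 > Ximena 22.5 > Beatrix 16.4 > Wade 16.3 > Yusuf 1.8.
Elif wins with the top bid and pays the second-highest, 44.0.
Surplus = 53.5 − 44.0 = 9.5.

Winner's surplus: 9.5.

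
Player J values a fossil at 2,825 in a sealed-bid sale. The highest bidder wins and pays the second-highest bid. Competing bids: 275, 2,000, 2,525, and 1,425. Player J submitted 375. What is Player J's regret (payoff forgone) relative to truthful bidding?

The highest competing bid is 2,525.
Bidding truthfully at 2,825: Player J has the top bid, wins, and pays the second-highest bid 2,525. Payoff = 2,825 − 2,525 = 300.
Bidding 375: the top bid is 2,525 (a rival), so Player J loses. Payoff = 0.
Regret = truthful payoff − actual payoff = 300 − 0 = 300.
Deviating from a truthful bid can only lose payoff in a second-price auction — never gain.

Payoff forgone: 300.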